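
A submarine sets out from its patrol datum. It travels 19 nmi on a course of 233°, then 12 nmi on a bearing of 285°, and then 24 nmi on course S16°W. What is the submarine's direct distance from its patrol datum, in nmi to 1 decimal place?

45.8 nmi

Leg 1 (233°, 19 nmi): east 19 sin 233° = -15.17, north 19 cos 233° = -11.43
Leg 2 (285°, 12 nmi): east 12 sin 285° = -11.59, north 12 cos 285° = 3.11
Leg 3 (S16°W, 24 nmi): east 24 sin 196° = -6.62, north 24 cos 196° = -23.07
Net: -33.38 east, -31.40 north. Distance = √((-33.38)² + (-31.40)²) = 45.827 nmi.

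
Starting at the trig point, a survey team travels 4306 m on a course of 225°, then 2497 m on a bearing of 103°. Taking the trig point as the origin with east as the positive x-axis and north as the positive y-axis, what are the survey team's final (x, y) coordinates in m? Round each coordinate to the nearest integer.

(-612, -3607)

Leg 1 (225°, 4306 m): east 4306 sin 225° = -3044.80, north 4306 cos 225° = -3044.80
Leg 2 (103°, 2497 m): east 2497 sin 103° = 2433.00, north 2497 cos 103° = -561.70
Summing: -611.80 m east, -3606.50 m north → (-612, -3607).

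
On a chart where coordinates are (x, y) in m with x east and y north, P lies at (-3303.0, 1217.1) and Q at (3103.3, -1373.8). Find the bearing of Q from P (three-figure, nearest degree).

112°

Δeast = 3103.3 − -3303.0 = 6406.30; Δnorth = -1373.8 − 1217.1 = -2590.90.
Bearing = atan2(Δeast, Δnorth) mod 360° = 112.02° ≈ 112°.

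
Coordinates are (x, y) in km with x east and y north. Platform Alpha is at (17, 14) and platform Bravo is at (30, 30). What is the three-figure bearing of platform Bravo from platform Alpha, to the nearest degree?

Δeast = 30 − 17 = 13.00; Δnorth = 30 − 14 = 16.00.
Bearing = atan2(Δeast, Δnorth) mod 360° = 39.09° ≈ 039°.

039°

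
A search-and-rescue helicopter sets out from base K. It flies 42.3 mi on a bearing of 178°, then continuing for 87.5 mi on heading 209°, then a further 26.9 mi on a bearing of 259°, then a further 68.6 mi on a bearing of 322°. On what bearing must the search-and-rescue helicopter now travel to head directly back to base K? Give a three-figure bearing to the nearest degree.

057°

Leg 1 (178°, 42.3 mi): east 42.3 sin 178° = 1.48, north 42.3 cos 178° = -42.27
Leg 2 (209°, 87.5 mi): east 87.5 sin 209° = -42.42, north 87.5 cos 209° = -76.53
Leg 3 (259°, 26.9 mi): east 26.9 sin 259° = -26.41, north 26.9 cos 259° = -5.13
Leg 4 (322°, 68.6 mi): east 68.6 sin 322° = -42.23, north 68.6 cos 322° = 54.06
Net displacement: -109.58 east, -69.88 north. Direction back to start is (109.58, 69.88): bearing = atan2(109.58, 69.88) mod 360° = 57.48° ≈ 057°.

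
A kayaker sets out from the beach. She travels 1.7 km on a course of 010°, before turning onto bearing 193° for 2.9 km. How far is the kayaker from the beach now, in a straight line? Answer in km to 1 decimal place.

1.2 km

Leg 1 (010°, 1.7 km): east 1.7 sin 10° = 0.30, north 1.7 cos 10° = 1.67
Leg 2 (193°, 2.9 km): east 2.9 sin 193° = -0.65, north 2.9 cos 193° = -2.83
Net: -0.36 east, -1.15 north. Distance = √((-0.36)² + (-1.15)²) = 1.206 km.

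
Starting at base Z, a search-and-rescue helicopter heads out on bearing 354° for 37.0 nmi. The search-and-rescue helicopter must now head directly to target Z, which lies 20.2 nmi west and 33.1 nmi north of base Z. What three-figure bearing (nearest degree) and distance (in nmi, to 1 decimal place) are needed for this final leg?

257°, 16.7 nmi

Leg 1 (354°, 37.0 nmi): east 37.0 sin 354° = -3.87, north 37.0 cos 354° = 36.80
Current position: (-3.87, 36.80). Target: (-20.2, 33.1). Remaining: Δeast = -16.33, Δnorth = -3.70.
Bearing = atan2(-16.33, -3.70) mod 360° = 257.24°; distance = √((-16.33)² + (-3.70)²) = 16.746 nmi.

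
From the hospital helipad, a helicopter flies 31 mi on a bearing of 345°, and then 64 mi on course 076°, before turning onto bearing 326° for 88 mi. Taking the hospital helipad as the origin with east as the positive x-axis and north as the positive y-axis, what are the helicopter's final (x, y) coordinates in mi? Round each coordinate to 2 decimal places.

(4.87, 118.38)

Leg 1 (345°, 31 mi): east 31 sin 345° = -8.02, north 31 cos 345° = 29.94
Leg 2 (076°, 64 mi): east 64 sin 76° = 62.10, north 64 cos 76° = 15.48
Leg 3 (326°, 88 mi): east 88 sin 326° = -49.21, north 88 cos 326° = 72.96
Summing: 4.87 mi east, 118.38 mi north → (4.87, 118.38).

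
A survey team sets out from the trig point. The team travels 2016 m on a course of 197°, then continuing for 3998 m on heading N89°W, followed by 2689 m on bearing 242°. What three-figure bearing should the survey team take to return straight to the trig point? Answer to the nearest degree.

Leg 1 (197°, 2016 m): east 2016 sin 197° = -589.42, north 2016 cos 197° = -1927.91
Leg 2 (N89°W, 3998 m): east 3998 sin 271° = -3997.39, north 3998 cos 271° = 69.77
Leg 3 (242°, 2689 m): east 2689 sin 242° = -2374.25, north 2689 cos 242° = -1262.41
Net displacement: -6961.06 east, -3120.54 north. Direction back to start is (6961.06, 3120.54): bearing = atan2(6961.06, 3120.54) mod 360° = 65.85° ≈ 066°.

066°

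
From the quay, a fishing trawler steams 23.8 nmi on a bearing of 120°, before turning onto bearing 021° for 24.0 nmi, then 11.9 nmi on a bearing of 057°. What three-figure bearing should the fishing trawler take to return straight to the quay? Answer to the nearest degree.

Leg 1 (120°, 23.8 nmi): east 23.8 sin 120° = 20.61, north 23.8 cos 120° = -11.90
Leg 2 (021°, 24.0 nmi): east 24.0 sin 21° = 8.60, north 24.0 cos 21° = 22.41
Leg 3 (057°, 11.9 nmi): east 11.9 sin 57° = 9.98, north 11.9 cos 57° = 6.48
Net displacement: 39.19 east, 16.99 north. Direction back to start is (-39.19, -16.99): bearing = atan2(-39.19, -16.99) mod 360° = 246.57° ≈ 247°.

247°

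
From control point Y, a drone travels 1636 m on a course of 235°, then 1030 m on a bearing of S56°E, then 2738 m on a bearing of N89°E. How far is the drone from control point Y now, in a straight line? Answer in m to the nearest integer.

2687 m

Leg 1 (235°, 1636 m): east 1636 sin 235° = -1340.13, north 1636 cos 235° = -938.37
Leg 2 (S56°E, 1030 m): east 1030 sin 124° = 853.91, north 1030 cos 124° = -575.97
Leg 3 (N89°E, 2738 m): east 2738 sin 89° = 2737.58, north 2738 cos 89° = 47.78
Net: 2251.36 east, -1466.56 north. Distance = √((2251.36)² + (-1466.56)²) = 2686.894 m.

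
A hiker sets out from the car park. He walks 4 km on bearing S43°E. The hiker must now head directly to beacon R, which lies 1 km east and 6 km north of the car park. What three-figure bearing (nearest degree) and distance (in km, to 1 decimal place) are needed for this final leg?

349°, 9.1 km

Leg 1 (S43°E, 4 km): east 4 sin 137° = 2.73, north 4 cos 137° = -2.93
Current position: (2.73, -2.93). Target: (1, 6). Remaining: Δeast = -1.73, Δnorth = 8.93.
Bearing = atan2(-1.73, 8.93) mod 360° = 349.04°; distance = √((-1.73)² + (8.93)²) = 9.091 km.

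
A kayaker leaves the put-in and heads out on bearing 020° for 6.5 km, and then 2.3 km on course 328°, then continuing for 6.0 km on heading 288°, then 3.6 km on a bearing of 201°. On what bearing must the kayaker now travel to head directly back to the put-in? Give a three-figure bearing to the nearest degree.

Leg 1 (020°, 6.5 km): east 6.5 sin 20° = 2.22, north 6.5 cos 20° = 6.11
Leg 2 (328°, 2.3 km): east 2.3 sin 328° = -1.22, north 2.3 cos 328° = 1.95
Leg 3 (288°, 6.0 km): east 6.0 sin 288° = -5.71, north 6.0 cos 288° = 1.85
Leg 4 (201°, 3.6 km): east 3.6 sin 201° = -1.29, north 3.6 cos 201° = -3.36
Net displacement: -5.99 east, 6.55 north. Direction back to start is (5.99, -6.55): bearing = atan2(5.99, -6.55) mod 360° = 137.55° ≈ 138°.

138°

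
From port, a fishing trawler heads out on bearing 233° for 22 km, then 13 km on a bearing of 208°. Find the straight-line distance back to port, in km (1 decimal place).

34.2 km

Leg 1 (233°, 22 km): east 22 sin 233° = -17.57, north 22 cos 233° = -13.24
Leg 2 (208°, 13 km): east 13 sin 208° = -6.10, north 13 cos 208° = -11.48
Net: -23.67 east, -24.72 north. Distance = √((-23.67)² + (-24.72)²) = 34.226 km.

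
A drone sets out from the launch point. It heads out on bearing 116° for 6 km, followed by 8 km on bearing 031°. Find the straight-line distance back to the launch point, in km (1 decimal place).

10.4 km

Leg 1 (116°, 6 km): east 6 sin 116° = 5.39, north 6 cos 116° = -2.63
Leg 2 (031°, 8 km): east 8 sin 31° = 4.12, north 8 cos 31° = 6.86
Net: 9.51 east, 4.23 north. Distance = √((9.51)² + (4.23)²) = 10.410 km.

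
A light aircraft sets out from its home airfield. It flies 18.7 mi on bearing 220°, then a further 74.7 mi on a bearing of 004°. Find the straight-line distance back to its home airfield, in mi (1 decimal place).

60.6 mi

Leg 1 (220°, 18.7 mi): east 18.7 sin 220° = -12.02, north 18.7 cos 220° = -14.33
Leg 2 (004°, 74.7 mi): east 74.7 sin 4° = 5.21, north 74.7 cos 4° = 74.52
Net: -6.81 east, 60.19 north. Distance = √((-6.81)² + (60.19)²) = 60.577 mi.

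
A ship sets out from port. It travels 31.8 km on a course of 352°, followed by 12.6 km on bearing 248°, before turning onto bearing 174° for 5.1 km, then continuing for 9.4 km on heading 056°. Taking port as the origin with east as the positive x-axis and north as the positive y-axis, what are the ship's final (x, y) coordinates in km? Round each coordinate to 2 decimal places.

(-7.78, 26.95)

Leg 1 (352°, 31.8 km): east 31.8 sin 352° = -4.43, north 31.8 cos 352° = 31.49
Leg 2 (248°, 12.6 km): east 12.6 sin 248° = -11.68, north 12.6 cos 248° = -4.72
Leg 3 (174°, 5.1 km): east 5.1 sin 174° = 0.53, north 5.1 cos 174° = -5.07
Leg 4 (056°, 9.4 km): east 9.4 sin 56° = 7.79, north 9.4 cos 56° = 5.26
Summing: -7.78 km east, 26.95 km north → (-7.78, 26.95).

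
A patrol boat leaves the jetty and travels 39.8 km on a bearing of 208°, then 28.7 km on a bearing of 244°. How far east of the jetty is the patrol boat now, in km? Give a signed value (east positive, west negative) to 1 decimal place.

-44.5 km

Leg 1 (208°, 39.8 km): east 39.8 sin 208° = -18.68, north 39.8 cos 208° = -35.14
Leg 2 (244°, 28.7 km): east 28.7 sin 244° = -25.80, north 28.7 cos 244° = -12.58
Net east component: -44.48 km.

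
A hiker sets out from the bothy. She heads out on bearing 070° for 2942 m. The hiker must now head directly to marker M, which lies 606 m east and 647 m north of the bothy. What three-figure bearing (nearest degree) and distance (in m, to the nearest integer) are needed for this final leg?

261°, 2188 m

Leg 1 (070°, 2942 m): east 2942 sin 70° = 2764.58, north 2942 cos 70° = 1006.22
Current position: (2764.58, 1006.22). Target: (606, 647). Remaining: Δeast = -2158.58, Δnorth = -359.22.
Bearing = atan2(-2158.58, -359.22) mod 360° = 260.55°; distance = √((-2158.58)² + (-359.22)²) = 2188.262 m.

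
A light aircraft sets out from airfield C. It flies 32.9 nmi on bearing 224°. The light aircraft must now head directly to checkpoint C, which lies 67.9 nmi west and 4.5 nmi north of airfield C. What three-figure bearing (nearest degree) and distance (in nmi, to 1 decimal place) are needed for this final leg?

Leg 1 (224°, 32.9 nmi): east 32.9 sin 224° = -22.85, north 32.9 cos 224° = -23.67
Current position: (-22.85, -23.67). Target: (-67.9, 4.5). Remaining: Δeast = -45.05, Δnorth = 28.17.
Bearing = atan2(-45.05, 28.17) mod 360° = 302.02°; distance = √((-45.05)² + (28.17)²) = 53.127 nmi.

302°, 53.1 nmi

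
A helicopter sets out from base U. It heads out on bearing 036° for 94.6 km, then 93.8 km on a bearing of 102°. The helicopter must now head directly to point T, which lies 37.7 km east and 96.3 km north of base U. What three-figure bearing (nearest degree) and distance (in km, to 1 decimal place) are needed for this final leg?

Leg 1 (036°, 94.6 km): east 94.6 sin 36° = 55.60, north 94.6 cos 36° = 76.53
Leg 2 (102°, 93.8 km): east 93.8 sin 102° = 91.75, north 93.8 cos 102° = -19.50
Current position: (147.35, 57.03). Target: (37.7, 96.3). Remaining: Δeast = -109.65, Δnorth = 39.27.
Bearing = atan2(-109.65, 39.27) mod 360° = 289.70°; distance = √((-109.65)² + (39.27)²) = 116.474 km.

290°, 116.5 km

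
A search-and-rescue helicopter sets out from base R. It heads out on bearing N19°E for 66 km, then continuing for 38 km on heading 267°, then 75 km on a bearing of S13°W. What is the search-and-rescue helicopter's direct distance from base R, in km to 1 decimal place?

Leg 1 (N19°E, 66 km): east 66 sin 19° = 21.49, north 66 cos 19° = 62.40
Leg 2 (267°, 38 km): east 38 sin 267° = -37.95, north 38 cos 267° = -1.99
Leg 3 (S13°W, 75 km): east 75 sin 193° = -16.87, north 75 cos 193° = -73.08
Net: -33.33 east, -12.66 north. Distance = √((-33.33)² + (-12.66)²) = 35.656 km.

35.7 km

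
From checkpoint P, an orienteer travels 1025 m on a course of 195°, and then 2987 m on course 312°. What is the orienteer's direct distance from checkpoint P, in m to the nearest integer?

2682 m

Leg 1 (195°, 1025 m): east 1025 sin 195° = -265.29, north 1025 cos 195° = -990.07
Leg 2 (312°, 2987 m): east 2987 sin 312° = -2219.77, north 2987 cos 312° = 1998.69
Net: -2485.06 east, 1008.62 north. Distance = √((-2485.06)² + (1008.62)²) = 2681.949 m.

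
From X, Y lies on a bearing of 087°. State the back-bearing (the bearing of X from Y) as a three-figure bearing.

Back-bearing = 087° + 180° = 267°.

267°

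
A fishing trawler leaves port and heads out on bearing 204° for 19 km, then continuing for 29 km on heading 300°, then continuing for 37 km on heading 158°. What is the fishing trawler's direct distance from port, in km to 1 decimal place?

41.7 km

Leg 1 (204°, 19 km): east 19 sin 204° = -7.73, north 19 cos 204° = -17.36
Leg 2 (300°, 29 km): east 29 sin 300° = -25.11, north 29 cos 300° = 14.50
Leg 3 (158°, 37 km): east 37 sin 158° = 13.86, north 37 cos 158° = -34.31
Net: -18.98 east, -37.16 north. Distance = √((-18.98)² + (-37.16)²) = 41.730 km.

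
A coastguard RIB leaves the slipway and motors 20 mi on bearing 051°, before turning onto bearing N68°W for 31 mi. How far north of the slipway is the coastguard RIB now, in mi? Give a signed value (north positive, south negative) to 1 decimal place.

Leg 1 (051°, 20 mi): east 20 sin 51° = 15.54, north 20 cos 51° = 12.59
Leg 2 (N68°W, 31 mi): east 31 sin 292° = -28.74, north 31 cos 292° = 11.61
Net north component: 24.20 mi.

24.2 mi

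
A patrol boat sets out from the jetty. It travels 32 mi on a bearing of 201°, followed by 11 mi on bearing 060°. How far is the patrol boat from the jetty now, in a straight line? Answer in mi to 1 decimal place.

Leg 1 (201°, 32 mi): east 32 sin 201° = -11.47, north 32 cos 201° = -29.87
Leg 2 (060°, 11 mi): east 11 sin 60° = 9.53, north 11 cos 60° = 5.50
Net: -1.94 east, -24.37 north. Distance = √((-1.94)² + (-24.37)²) = 24.452 mi.

24.5 mi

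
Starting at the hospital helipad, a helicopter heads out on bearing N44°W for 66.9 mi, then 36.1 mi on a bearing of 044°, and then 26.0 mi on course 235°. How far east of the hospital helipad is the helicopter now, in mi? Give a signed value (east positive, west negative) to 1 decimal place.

Leg 1 (N44°W, 66.9 mi): east 66.9 sin 316° = -46.47, north 66.9 cos 316° = 48.12
Leg 2 (044°, 36.1 mi): east 36.1 sin 44° = 25.08, north 36.1 cos 44° = 25.97
Leg 3 (235°, 26.0 mi): east 26.0 sin 235° = -21.30, north 26.0 cos 235° = -14.91
Net east component: -42.69 mi.

-42.7 mi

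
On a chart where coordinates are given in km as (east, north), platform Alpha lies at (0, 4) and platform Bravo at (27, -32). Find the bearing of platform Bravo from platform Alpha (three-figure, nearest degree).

Δeast = 27 − 0 = 27.00; Δnorth = -32 − 4 = -36.00.
Bearing = atan2(Δeast, Δnorth) mod 360° = 143.13° ≈ 143°.

143°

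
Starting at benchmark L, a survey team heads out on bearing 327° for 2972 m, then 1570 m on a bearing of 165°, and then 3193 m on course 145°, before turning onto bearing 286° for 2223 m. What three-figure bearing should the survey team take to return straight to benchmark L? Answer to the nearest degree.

Leg 1 (327°, 2972 m): east 2972 sin 327° = -1618.67, north 2972 cos 327° = 2492.53
Leg 2 (165°, 1570 m): east 1570 sin 165° = 406.35, north 1570 cos 165° = -1516.50
Leg 3 (145°, 3193 m): east 3193 sin 145° = 1831.43, north 3193 cos 145° = -2615.55
Leg 4 (286°, 2223 m): east 2223 sin 286° = -2136.88, north 2223 cos 286° = 612.74
Net displacement: -1517.78 east, -1026.79 north. Direction back to start is (1517.78, 1026.79): bearing = atan2(1517.78, 1026.79) mod 360° = 55.92° ≈ 056°.

056°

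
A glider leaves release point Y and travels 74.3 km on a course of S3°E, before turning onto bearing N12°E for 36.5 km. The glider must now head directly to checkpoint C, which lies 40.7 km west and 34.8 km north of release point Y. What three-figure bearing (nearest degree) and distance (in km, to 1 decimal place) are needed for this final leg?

Leg 1 (S3°E, 74.3 km): east 74.3 sin 177° = 3.89, north 74.3 cos 177° = -74.20
Leg 2 (N12°E, 36.5 km): east 36.5 sin 12° = 7.59, north 36.5 cos 12° = 35.70
Current position: (11.48, -38.50). Target: (-40.7, 34.8). Remaining: Δeast = -52.18, Δnorth = 73.30.
Bearing = atan2(-52.18, 73.30) mod 360° = 324.55°; distance = √((-52.18)² + (73.30)²) = 89.971 km.

325°, 90.0 km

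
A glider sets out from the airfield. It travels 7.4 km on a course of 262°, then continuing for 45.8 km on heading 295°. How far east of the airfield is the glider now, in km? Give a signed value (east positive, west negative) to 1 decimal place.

Leg 1 (262°, 7.4 km): east 7.4 sin 262° = -7.33, north 7.4 cos 262° = -1.03
Leg 2 (295°, 45.8 km): east 45.8 sin 295° = -41.51, north 45.8 cos 295° = 19.36
Net east component: -48.84 km.

-48.8 km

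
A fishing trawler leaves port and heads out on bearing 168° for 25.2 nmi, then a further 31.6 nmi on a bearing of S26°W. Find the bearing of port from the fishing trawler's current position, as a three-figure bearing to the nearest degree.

Leg 1 (168°, 25.2 nmi): east 25.2 sin 168° = 5.24, north 25.2 cos 168° = -24.65
Leg 2 (S26°W, 31.6 nmi): east 31.6 sin 206° = -13.85, north 31.6 cos 206° = -28.40
Net displacement: -8.61 east, -53.05 north. Direction back to start is (8.61, 53.05): bearing = atan2(8.61, 53.05) mod 360° = 9.22° ≈ 009°.

009°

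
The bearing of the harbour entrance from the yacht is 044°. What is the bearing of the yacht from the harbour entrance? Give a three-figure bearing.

Back-bearing = 044° + 180° = 224°.

224°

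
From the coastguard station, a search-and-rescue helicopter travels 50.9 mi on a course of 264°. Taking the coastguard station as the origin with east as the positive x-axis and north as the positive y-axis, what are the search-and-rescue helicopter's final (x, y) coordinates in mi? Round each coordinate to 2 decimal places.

(-50.62, -5.32)

Leg 1 (264°, 50.9 mi): east 50.9 sin 264° = -50.62, north 50.9 cos 264° = -5.32
Summing: -50.62 mi east, -5.32 mi north → (-50.62, -5.32).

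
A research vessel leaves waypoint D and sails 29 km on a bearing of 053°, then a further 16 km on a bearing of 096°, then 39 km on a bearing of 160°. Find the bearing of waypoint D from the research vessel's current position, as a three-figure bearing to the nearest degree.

Leg 1 (053°, 29 km): east 29 sin 53° = 23.16, north 29 cos 53° = 17.45
Leg 2 (096°, 16 km): east 16 sin 96° = 15.91, north 16 cos 96° = -1.67
Leg 3 (160°, 39 km): east 39 sin 160° = 13.34, north 39 cos 160° = -36.65
Net displacement: 52.41 east, -20.87 north. Direction back to start is (-52.41, 20.87): bearing = atan2(-52.41, 20.87) mod 360° = 291.71° ≈ 292°.

292°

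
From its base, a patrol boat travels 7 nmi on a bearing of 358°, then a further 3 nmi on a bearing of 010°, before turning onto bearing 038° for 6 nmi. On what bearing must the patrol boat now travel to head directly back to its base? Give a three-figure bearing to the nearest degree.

195°

Leg 1 (358°, 7 nmi): east 7 sin 358° = -0.24, north 7 cos 358° = 7.00
Leg 2 (010°, 3 nmi): east 3 sin 10° = 0.52, north 3 cos 10° = 2.95
Leg 3 (038°, 6 nmi): east 6 sin 38° = 3.69, north 6 cos 38° = 4.73
Net displacement: 3.97 east, 14.68 north. Direction back to start is (-3.97, -14.68): bearing = atan2(-3.97, -14.68) mod 360° = 195.14° ≈ 195°.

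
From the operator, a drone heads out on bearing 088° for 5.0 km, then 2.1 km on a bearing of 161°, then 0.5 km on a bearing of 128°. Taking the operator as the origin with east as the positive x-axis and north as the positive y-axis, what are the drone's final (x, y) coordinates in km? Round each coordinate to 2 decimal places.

Leg 1 (088°, 5.0 km): east 5.0 sin 88° = 5.00, north 5.0 cos 88° = 0.17
Leg 2 (161°, 2.1 km): east 2.1 sin 161° = 0.68, north 2.1 cos 161° = -1.99
Leg 3 (128°, 0.5 km): east 0.5 sin 128° = 0.39, north 0.5 cos 128° = -0.31
Summing: 6.07 km east, -2.12 km north → (6.07, -2.12).

(6.07, -2.12)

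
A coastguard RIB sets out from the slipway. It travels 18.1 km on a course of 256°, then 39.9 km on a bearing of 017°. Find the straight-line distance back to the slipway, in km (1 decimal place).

34.3 km

Leg 1 (256°, 18.1 km): east 18.1 sin 256° = -17.56, north 18.1 cos 256° = -4.38
Leg 2 (017°, 39.9 km): east 39.9 sin 17° = 11.67, north 39.9 cos 17° = 38.16
Net: -5.90 east, 33.78 north. Distance = √((-5.90)² + (33.78)²) = 34.289 km.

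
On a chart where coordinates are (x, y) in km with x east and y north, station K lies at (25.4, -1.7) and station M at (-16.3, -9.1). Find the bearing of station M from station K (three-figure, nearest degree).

Δeast = -16.3 − 25.4 = -41.70; Δnorth = -9.1 − -1.7 = -7.40.
Bearing = atan2(Δeast, Δnorth) mod 360° = 259.94° ≈ 260°.

260°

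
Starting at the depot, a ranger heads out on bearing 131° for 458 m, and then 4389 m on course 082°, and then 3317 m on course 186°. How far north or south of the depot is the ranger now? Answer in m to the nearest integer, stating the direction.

Leg 1 (131°, 458 m): east 458 sin 131° = 345.66, north 458 cos 131° = -300.48
Leg 2 (082°, 4389 m): east 4389 sin 82° = 4346.29, north 4389 cos 82° = 610.83
Leg 3 (186°, 3317 m): east 3317 sin 186° = -346.72, north 3317 cos 186° = -3298.83
Net north component: -2988.47 m.

2988 m south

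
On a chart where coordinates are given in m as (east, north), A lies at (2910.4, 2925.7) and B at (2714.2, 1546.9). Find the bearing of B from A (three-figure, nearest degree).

Δeast = 2714.2 − 2910.4 = -196.20; Δnorth = 1546.9 − 2925.7 = -1378.80.
Bearing = atan2(Δeast, Δnorth) mod 360° = 188.10° ≈ 188°.

188°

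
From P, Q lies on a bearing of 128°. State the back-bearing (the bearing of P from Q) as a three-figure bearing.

308°

Back-bearing = 128° + 180° = 308°.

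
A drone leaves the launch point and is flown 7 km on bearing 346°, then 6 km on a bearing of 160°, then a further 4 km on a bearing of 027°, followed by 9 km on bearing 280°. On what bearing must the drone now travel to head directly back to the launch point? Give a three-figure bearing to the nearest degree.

133°

Leg 1 (346°, 7 km): east 7 sin 346° = -1.69, north 7 cos 346° = 6.79
Leg 2 (160°, 6 km): east 6 sin 160° = 2.05, north 6 cos 160° = -5.64
Leg 3 (027°, 4 km): east 4 sin 27° = 1.82, north 4 cos 27° = 3.56
Leg 4 (280°, 9 km): east 9 sin 280° = -8.86, north 9 cos 280° = 1.56
Net displacement: -6.69 east, 6.28 north. Direction back to start is (6.69, -6.28): bearing = atan2(6.69, -6.28) mod 360° = 133.20° ≈ 133°.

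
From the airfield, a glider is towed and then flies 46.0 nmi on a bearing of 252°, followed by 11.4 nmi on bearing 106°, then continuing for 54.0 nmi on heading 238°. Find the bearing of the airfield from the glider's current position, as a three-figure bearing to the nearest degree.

Leg 1 (252°, 46.0 nmi): east 46.0 sin 252° = -43.75, north 46.0 cos 252° = -14.21
Leg 2 (106°, 11.4 nmi): east 11.4 sin 106° = 10.96, north 11.4 cos 106° = -3.14
Leg 3 (238°, 54.0 nmi): east 54.0 sin 238° = -45.79, north 54.0 cos 238° = -28.62
Net displacement: -78.58 east, -45.97 north. Direction back to start is (78.58, 45.97): bearing = atan2(78.58, 45.97) mod 360° = 59.67° ≈ 060°.

060°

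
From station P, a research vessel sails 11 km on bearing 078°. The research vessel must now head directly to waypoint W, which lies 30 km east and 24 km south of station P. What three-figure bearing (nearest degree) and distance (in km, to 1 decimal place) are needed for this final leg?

144°, 32.6 km

Leg 1 (078°, 11 km): east 11 sin 78° = 10.76, north 11 cos 78° = 2.29
Current position: (10.76, 2.29). Target: (30, -24). Remaining: Δeast = 19.24, Δnorth = -26.29.
Bearing = atan2(19.24, -26.29) mod 360° = 143.80°; distance = √((19.24)² + (-26.29)²) = 32.576 km.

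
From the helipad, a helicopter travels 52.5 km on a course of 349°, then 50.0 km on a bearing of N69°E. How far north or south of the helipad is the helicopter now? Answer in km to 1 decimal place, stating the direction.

69.5 km north

Leg 1 (349°, 52.5 km): east 52.5 sin 349° = -10.02, north 52.5 cos 349° = 51.54
Leg 2 (N69°E, 50.0 km): east 50.0 sin 69° = 46.68, north 50.0 cos 69° = 17.92
Net north component: 69.45 km.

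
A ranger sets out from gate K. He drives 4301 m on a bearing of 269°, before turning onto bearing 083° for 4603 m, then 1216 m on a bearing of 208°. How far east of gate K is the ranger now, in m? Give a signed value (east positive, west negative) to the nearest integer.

Leg 1 (269°, 4301 m): east 4301 sin 269° = -4300.34, north 4301 cos 269° = -75.06
Leg 2 (083°, 4603 m): east 4603 sin 83° = 4568.69, north 4603 cos 83° = 560.96
Leg 3 (208°, 1216 m): east 1216 sin 208° = -570.88, north 1216 cos 208° = -1073.66
Net east component: -302.53 m.

-303 m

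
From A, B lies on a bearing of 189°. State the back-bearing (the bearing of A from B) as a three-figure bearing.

009°

Back-bearing = 189° − 180° = 009°.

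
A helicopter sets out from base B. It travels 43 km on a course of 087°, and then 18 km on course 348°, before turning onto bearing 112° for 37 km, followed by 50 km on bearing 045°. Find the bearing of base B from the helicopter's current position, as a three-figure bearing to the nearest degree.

249°

Leg 1 (087°, 43 km): east 43 sin 87° = 42.94, north 43 cos 87° = 2.25
Leg 2 (348°, 18 km): east 18 sin 348° = -3.74, north 18 cos 348° = 17.61
Leg 3 (112°, 37 km): east 37 sin 112° = 34.31, north 37 cos 112° = -13.86
Leg 4 (045°, 50 km): east 50 sin 45° = 35.36, north 50 cos 45° = 35.36
Net displacement: 108.86 east, 41.35 north. Direction back to start is (-108.86, -41.35): bearing = atan2(-108.86, -41.35) mod 360° = 249.20° ≈ 249°.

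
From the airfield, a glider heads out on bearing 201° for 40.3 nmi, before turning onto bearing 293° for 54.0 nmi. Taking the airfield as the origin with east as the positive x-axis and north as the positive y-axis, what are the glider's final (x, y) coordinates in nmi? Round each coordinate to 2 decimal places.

Leg 1 (201°, 40.3 nmi): east 40.3 sin 201° = -14.44, north 40.3 cos 201° = -37.62
Leg 2 (293°, 54.0 nmi): east 54.0 sin 293° = -49.71, north 54.0 cos 293° = 21.10
Summing: -64.15 nmi east, -16.52 nmi north → (-64.15, -16.52).

(-64.15, -16.52)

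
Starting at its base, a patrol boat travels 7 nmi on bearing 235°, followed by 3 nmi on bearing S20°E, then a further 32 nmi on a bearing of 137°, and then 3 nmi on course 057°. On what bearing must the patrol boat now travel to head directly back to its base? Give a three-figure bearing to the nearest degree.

Leg 1 (235°, 7 nmi): east 7 sin 235° = -5.73, north 7 cos 235° = -4.02
Leg 2 (S20°E, 3 nmi): east 3 sin 160° = 1.03, north 3 cos 160° = -2.82
Leg 3 (137°, 32 nmi): east 32 sin 137° = 21.82, north 32 cos 137° = -23.40
Leg 4 (057°, 3 nmi): east 3 sin 57° = 2.52, north 3 cos 57° = 1.63
Net displacement: 19.63 east, -28.60 north. Direction back to start is (-19.63, 28.60): bearing = atan2(-19.63, 28.60) mod 360° = 325.54° ≈ 326°.

326°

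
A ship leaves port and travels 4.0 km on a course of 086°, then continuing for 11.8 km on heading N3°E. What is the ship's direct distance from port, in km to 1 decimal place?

Leg 1 (086°, 4.0 km): east 4.0 sin 86° = 3.99, north 4.0 cos 86° = 0.28
Leg 2 (N3°E, 11.8 km): east 11.8 sin 3° = 0.62, north 11.8 cos 3° = 11.78
Net: 4.61 east, 12.06 north. Distance = √((4.61)² + (12.06)²) = 12.913 km.

12.9 km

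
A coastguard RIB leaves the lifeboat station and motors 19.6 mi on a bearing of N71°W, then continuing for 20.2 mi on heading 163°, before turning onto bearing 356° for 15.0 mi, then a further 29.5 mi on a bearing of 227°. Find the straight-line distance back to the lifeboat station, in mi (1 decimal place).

39.6 mi

Leg 1 (N71°W, 19.6 mi): east 19.6 sin 289° = -18.53, north 19.6 cos 289° = 6.38
Leg 2 (163°, 20.2 mi): east 20.2 sin 163° = 5.91, north 20.2 cos 163° = -19.32
Leg 3 (356°, 15.0 mi): east 15.0 sin 356° = -1.05, north 15.0 cos 356° = 14.96
Leg 4 (227°, 29.5 mi): east 29.5 sin 227° = -21.57, north 29.5 cos 227° = -20.12
Net: -35.25 east, -18.09 north. Distance = √((-35.25)² + (-18.09)²) = 39.619 mi.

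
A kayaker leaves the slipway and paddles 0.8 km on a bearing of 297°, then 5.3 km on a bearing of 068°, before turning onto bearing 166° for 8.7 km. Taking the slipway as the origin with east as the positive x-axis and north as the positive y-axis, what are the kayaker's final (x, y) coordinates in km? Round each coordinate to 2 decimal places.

Leg 1 (297°, 0.8 km): east 0.8 sin 297° = -0.71, north 0.8 cos 297° = 0.36
Leg 2 (068°, 5.3 km): east 5.3 sin 68° = 4.91, north 5.3 cos 68° = 1.99
Leg 3 (166°, 8.7 km): east 8.7 sin 166° = 2.10, north 8.7 cos 166° = -8.44
Summing: 6.31 km east, -6.09 km north → (6.31, -6.09).

(6.31, -6.09)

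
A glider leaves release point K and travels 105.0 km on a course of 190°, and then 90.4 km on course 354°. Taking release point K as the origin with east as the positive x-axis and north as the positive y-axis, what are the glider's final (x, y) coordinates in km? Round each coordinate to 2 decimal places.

Leg 1 (190°, 105.0 km): east 105.0 sin 190° = -18.23, north 105.0 cos 190° = -103.40
Leg 2 (354°, 90.4 km): east 90.4 sin 354° = -9.45, north 90.4 cos 354° = 89.90
Summing: -27.68 km east, -13.50 km north → (-27.68, -13.50).

(-27.68, -13.50)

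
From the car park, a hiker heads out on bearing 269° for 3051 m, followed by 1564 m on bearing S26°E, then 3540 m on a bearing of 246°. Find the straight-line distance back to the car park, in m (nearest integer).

6305 m

Leg 1 (269°, 3051 m): east 3051 sin 269° = -3050.54, north 3051 cos 269° = -53.25
Leg 2 (S26°E, 1564 m): east 1564 sin 154° = 685.61, north 1564 cos 154° = -1405.71
Leg 3 (246°, 3540 m): east 3540 sin 246° = -3233.95, north 3540 cos 246° = -1439.85
Net: -5598.87 east, -2898.81 north. Distance = √((-5598.87)² + (-2898.81)²) = 6304.798 m.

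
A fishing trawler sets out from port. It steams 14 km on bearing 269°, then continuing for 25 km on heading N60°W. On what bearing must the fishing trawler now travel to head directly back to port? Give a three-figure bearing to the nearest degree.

Leg 1 (269°, 14 km): east 14 sin 269° = -14.00, north 14 cos 269° = -0.24
Leg 2 (N60°W, 25 km): east 25 sin 300° = -21.65, north 25 cos 300° = 12.50
Net displacement: -35.65 east, 12.26 north. Direction back to start is (35.65, -12.26): bearing = atan2(35.65, -12.26) mod 360° = 108.97° ≈ 109°.

109°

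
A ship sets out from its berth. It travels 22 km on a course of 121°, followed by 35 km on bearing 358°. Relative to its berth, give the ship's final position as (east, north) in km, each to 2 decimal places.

Leg 1 (121°, 22 km): east 22 sin 121° = 18.86, north 22 cos 121° = -11.33
Leg 2 (358°, 35 km): east 35 sin 358° = -1.22, north 35 cos 358° = 34.98
Summing: 17.64 km east, 23.65 km north → (17.64, 23.65).

(17.64, 23.65)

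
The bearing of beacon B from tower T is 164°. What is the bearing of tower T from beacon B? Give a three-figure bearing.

344°

Back-bearing = 164° + 180° = 344°.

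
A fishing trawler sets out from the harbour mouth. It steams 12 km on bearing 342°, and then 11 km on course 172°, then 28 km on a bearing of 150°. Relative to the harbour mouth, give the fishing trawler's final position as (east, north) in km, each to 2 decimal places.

(11.82, -23.73)

Leg 1 (342°, 12 km): east 12 sin 342° = -3.71, north 12 cos 342° = 11.41
Leg 2 (172°, 11 km): east 11 sin 172° = 1.53, north 11 cos 172° = -10.89
Leg 3 (150°, 28 km): east 28 sin 150° = 14.00, north 28 cos 150° = -24.25
Summing: 11.82 km east, -23.73 km north → (11.82, -23.73).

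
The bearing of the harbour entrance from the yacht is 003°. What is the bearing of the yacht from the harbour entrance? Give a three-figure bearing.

183°

Back-bearing = 003° + 180° = 183°.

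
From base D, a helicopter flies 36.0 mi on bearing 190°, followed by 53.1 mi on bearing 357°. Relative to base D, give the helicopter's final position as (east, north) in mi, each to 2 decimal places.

(-9.03, 17.57)

Leg 1 (190°, 36.0 mi): east 36.0 sin 190° = -6.25, north 36.0 cos 190° = -35.45
Leg 2 (357°, 53.1 mi): east 53.1 sin 357° = -2.78, north 53.1 cos 357° = 53.03
Summing: -9.03 mi east, 17.57 mi north → (-9.03, 17.57).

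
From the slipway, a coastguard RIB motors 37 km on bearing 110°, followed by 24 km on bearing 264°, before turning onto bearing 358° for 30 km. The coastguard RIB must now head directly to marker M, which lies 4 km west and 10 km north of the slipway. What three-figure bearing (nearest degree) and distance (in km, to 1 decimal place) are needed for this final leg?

Leg 1 (110°, 37 km): east 37 sin 110° = 34.77, north 37 cos 110° = -12.65
Leg 2 (264°, 24 km): east 24 sin 264° = -23.87, north 24 cos 264° = -2.51
Leg 3 (358°, 30 km): east 30 sin 358° = -1.05, north 30 cos 358° = 29.98
Current position: (9.85, 14.82). Target: (-4, 10). Remaining: Δeast = -13.85, Δnorth = -4.82.
Bearing = atan2(-13.85, -4.82) mod 360° = 250.82°; distance = √((-13.85)² + (-4.82)²) = 14.667 km.

251°, 14.7 km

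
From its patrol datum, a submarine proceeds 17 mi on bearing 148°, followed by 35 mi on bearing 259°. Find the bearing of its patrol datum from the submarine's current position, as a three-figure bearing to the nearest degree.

Leg 1 (148°, 17 mi): east 17 sin 148° = 9.01, north 17 cos 148° = -14.42
Leg 2 (259°, 35 mi): east 35 sin 259° = -34.36, north 35 cos 259° = -6.68
Net displacement: -25.35 east, -21.10 north. Direction back to start is (25.35, 21.10): bearing = atan2(25.35, 21.10) mod 360° = 50.23° ≈ 050°.

050°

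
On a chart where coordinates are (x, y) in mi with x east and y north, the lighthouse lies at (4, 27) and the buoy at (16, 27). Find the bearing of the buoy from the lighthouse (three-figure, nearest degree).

Δeast = 16 − 4 = 12.00; Δnorth = 27 − 27 = 0.00.
Bearing = atan2(Δeast, Δnorth) mod 360° = 90.00° ≈ 090°.

090°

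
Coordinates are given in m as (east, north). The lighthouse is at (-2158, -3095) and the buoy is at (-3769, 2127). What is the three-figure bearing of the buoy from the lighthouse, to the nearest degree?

343°

Δeast = -3769 − -2158 = -1611.00; Δnorth = 2127 − -3095 = 5222.00.
Bearing = atan2(Δeast, Δnorth) mod 360° = 342.85° ≈ 343°.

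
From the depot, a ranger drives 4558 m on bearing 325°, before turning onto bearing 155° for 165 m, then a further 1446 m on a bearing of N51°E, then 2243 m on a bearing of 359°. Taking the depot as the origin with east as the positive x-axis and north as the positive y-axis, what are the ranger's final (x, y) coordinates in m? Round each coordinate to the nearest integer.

Leg 1 (325°, 4558 m): east 4558 sin 325° = -2614.36, north 4558 cos 325° = 3733.70
Leg 2 (155°, 165 m): east 165 sin 155° = 69.73, north 165 cos 155° = -149.54
Leg 3 (N51°E, 1446 m): east 1446 sin 51° = 1123.75, north 1446 cos 51° = 910.00
Leg 4 (359°, 2243 m): east 2243 sin 359° = -39.15, north 2243 cos 359° = 2242.66
Summing: -1460.02 m east, 6736.81 m north → (-1460, 6737).

(-1460, 6737)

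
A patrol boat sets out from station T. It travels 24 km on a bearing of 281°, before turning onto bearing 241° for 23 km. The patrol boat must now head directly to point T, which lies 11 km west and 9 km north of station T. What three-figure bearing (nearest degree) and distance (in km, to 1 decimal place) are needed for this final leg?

Leg 1 (281°, 24 km): east 24 sin 281° = -23.56, north 24 cos 281° = 4.58
Leg 2 (241°, 23 km): east 23 sin 241° = -20.12, north 23 cos 241° = -11.15
Current position: (-43.68, -6.57). Target: (-11, 9). Remaining: Δeast = 32.68, Δnorth = 15.57.
Bearing = atan2(32.68, 15.57) mod 360° = 64.52°; distance = √((32.68)² + (15.57)²) = 36.196 km.

065°, 36.2 km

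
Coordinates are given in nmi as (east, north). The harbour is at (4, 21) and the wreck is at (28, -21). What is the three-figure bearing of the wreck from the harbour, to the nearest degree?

Δeast = 28 − 4 = 24.00; Δnorth = -21 − 21 = -42.00.
Bearing = atan2(Δeast, Δnorth) mod 360° = 150.26° ≈ 150°.

150°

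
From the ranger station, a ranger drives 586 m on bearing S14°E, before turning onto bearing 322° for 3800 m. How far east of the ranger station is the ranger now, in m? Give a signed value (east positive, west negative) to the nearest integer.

Leg 1 (S14°E, 586 m): east 586 sin 166° = 141.77, north 586 cos 166° = -568.59
Leg 2 (322°, 3800 m): east 3800 sin 322° = -2339.51, north 3800 cos 322° = 2994.44
Net east component: -2197.75 m.

-2198 m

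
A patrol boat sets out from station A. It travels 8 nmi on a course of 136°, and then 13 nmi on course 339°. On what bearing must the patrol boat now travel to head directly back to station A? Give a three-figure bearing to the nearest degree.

Leg 1 (136°, 8 nmi): east 8 sin 136° = 5.56, north 8 cos 136° = -5.75
Leg 2 (339°, 13 nmi): east 13 sin 339° = -4.66, north 13 cos 339° = 12.14
Net displacement: 0.90 east, 6.38 north. Direction back to start is (-0.90, -6.38): bearing = atan2(-0.90, -6.38) mod 360° = 188.01° ≈ 188°.

188°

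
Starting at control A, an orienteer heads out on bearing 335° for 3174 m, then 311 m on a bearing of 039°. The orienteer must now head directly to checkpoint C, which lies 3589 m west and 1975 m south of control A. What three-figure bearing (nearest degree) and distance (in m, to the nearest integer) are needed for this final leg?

206°, 5649 m

Leg 1 (335°, 3174 m): east 3174 sin 335° = -1341.39, north 3174 cos 335° = 2876.62
Leg 2 (039°, 311 m): east 311 sin 39° = 195.72, north 311 cos 39° = 241.69
Current position: (-1145.67, 3118.31). Target: (-3589, -1975). Remaining: Δeast = -2443.33, Δnorth = -5093.31.
Bearing = atan2(-2443.33, -5093.31) mod 360° = 205.63°; distance = √((-2443.33)² + (-5093.31)²) = 5649.044 m.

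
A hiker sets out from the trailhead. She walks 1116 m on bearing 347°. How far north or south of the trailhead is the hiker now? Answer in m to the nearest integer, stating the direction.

Leg 1 (347°, 1116 m): east 1116 sin 347° = -251.05, north 1116 cos 347° = 1087.40
Net north component: 1087.40 m.

1087 m north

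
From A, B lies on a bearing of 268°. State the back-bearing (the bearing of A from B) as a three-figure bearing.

088°

Back-bearing = 268° − 180° = 088°.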